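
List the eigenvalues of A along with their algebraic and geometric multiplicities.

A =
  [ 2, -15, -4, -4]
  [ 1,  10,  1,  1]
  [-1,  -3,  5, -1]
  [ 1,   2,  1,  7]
λ = 6: alg = 4, geom = 2

Step 1 — factor the characteristic polynomial to read off the algebraic multiplicities:
  χ_A(x) = (x - 6)^4

Step 2 — compute geometric multiplicities via the rank-nullity identity g(λ) = n − rank(A − λI):
  rank(A − (6)·I) = 2, so dim ker(A − (6)·I) = n − 2 = 2

Summary:
  λ = 6: algebraic multiplicity = 4, geometric multiplicity = 2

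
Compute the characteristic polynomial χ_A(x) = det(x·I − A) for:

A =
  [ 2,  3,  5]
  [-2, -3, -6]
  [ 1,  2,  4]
x^3 - 3*x^2 + 3*x - 1

Expanding det(x·I − A) (e.g. by cofactor expansion or by noting that A is similar to its Jordan form J, which has the same characteristic polynomial as A) gives
  χ_A(x) = x^3 - 3*x^2 + 3*x - 1
which factors as (x - 1)^3. The eigenvalues (with algebraic multiplicities) are λ = 1 with multiplicity 3.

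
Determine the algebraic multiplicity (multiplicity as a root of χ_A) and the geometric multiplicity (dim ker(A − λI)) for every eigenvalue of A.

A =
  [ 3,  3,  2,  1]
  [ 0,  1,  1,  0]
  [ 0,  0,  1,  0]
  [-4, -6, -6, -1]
λ = 1: alg = 4, geom = 2

Step 1 — factor the characteristic polynomial to read off the algebraic multiplicities:
  χ_A(x) = (x - 1)^4

Step 2 — compute geometric multiplicities via the rank-nullity identity g(λ) = n − rank(A − λI):
  rank(A − (1)·I) = 2, so dim ker(A − (1)·I) = n − 2 = 2

Summary:
  λ = 1: algebraic multiplicity = 4, geometric multiplicity = 2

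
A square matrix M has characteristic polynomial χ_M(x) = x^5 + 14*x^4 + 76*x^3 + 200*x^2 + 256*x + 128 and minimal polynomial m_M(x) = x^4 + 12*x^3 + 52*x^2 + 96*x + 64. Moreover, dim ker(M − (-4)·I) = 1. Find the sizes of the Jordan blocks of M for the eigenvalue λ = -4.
Block sizes for λ = -4: [2]

Step 1 — from the characteristic polynomial, algebraic multiplicity of λ = -4 is 2. From dim ker(M − (-4)·I) = 1, there are exactly 1 Jordan blocks for λ = -4.
Step 2 — from the minimal polynomial, the factor (x + 4)^2 tells us the largest block for λ = -4 has size 2.
Step 3 — with total size 2, 1 blocks, and largest block 2, the block sizes (in nonincreasing order) are [2].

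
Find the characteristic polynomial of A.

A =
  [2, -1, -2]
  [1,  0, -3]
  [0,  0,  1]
x^3 - 3*x^2 + 3*x - 1

Expanding det(x·I − A) (e.g. by cofactor expansion or by noting that A is similar to its Jordan form J, which has the same characteristic polynomial as A) gives
  χ_A(x) = x^3 - 3*x^2 + 3*x - 1
which factors as (x - 1)^3. The eigenvalues (with algebraic multiplicities) are λ = 1 with multiplicity 3.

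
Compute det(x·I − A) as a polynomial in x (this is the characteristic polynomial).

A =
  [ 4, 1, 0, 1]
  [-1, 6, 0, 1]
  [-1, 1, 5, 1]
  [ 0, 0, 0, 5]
x^4 - 20*x^3 + 150*x^2 - 500*x + 625

Expanding det(x·I − A) (e.g. by cofactor expansion or by noting that A is similar to its Jordan form J, which has the same characteristic polynomial as A) gives
  χ_A(x) = x^4 - 20*x^3 + 150*x^2 - 500*x + 625
which factors as (x - 5)^4. The eigenvalues (with algebraic multiplicities) are λ = 5 with multiplicity 4.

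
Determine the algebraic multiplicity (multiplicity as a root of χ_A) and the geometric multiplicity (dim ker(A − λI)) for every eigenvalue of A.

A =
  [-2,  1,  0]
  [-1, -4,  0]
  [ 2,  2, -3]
λ = -3: alg = 3, geom = 2

Step 1 — factor the characteristic polynomial to read off the algebraic multiplicities:
  χ_A(x) = (x + 3)^3

Step 2 — compute geometric multiplicities via the rank-nullity identity g(λ) = n − rank(A − λI):
  rank(A − (-3)·I) = 1, so dim ker(A − (-3)·I) = n − 1 = 2

Summary:
  λ = -3: algebraic multiplicity = 3, geometric multiplicity = 2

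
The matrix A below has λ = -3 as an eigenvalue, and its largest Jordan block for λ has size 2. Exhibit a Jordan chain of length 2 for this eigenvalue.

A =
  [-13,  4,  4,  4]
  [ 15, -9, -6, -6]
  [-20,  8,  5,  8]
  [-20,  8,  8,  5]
A Jordan chain for λ = -3 of length 2:
v_1 = (-10, 15, -20, -20)ᵀ
v_2 = (1, 0, 0, 0)ᵀ

Let N = A − (-3)·I. We want v_2 with N^2 v_2 = 0 but N^1 v_2 ≠ 0; then v_{j-1} := N · v_j for j = 2, …, 2.

Pick v_2 = (1, 0, 0, 0)ᵀ.
Then v_1 = N · v_2 = (-10, 15, -20, -20)ᵀ.

Sanity check: (A − (-3)·I) v_1 = (0, 0, 0, 0)ᵀ = 0. ✓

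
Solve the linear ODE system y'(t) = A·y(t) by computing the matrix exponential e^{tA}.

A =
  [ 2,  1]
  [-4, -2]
e^{tA} =
  [2*t + 1, t]
  [-4*t, 1 - 2*t]

Strategy: write A = P · J · P⁻¹ where J is a Jordan canonical form, so e^{tA} = P · e^{tJ} · P⁻¹, and e^{tJ} can be computed block-by-block.

A has Jordan form
J =
  [0, 1]
  [0, 0]
(up to reordering of blocks).

Per-block formulas:
  For a 2×2 Jordan block J_2(0): exp(t · J_2(0)) = e^(0t)·(I + t·N), where N is the 2×2 nilpotent shift.

After assembling e^{tJ} and conjugating by P, we get:

e^{tA} =
  [2*t + 1, t]
  [-4*t, 1 - 2*t]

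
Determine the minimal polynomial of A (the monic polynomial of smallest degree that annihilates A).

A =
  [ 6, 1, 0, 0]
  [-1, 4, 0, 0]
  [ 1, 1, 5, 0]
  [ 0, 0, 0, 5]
x^2 - 10*x + 25

The characteristic polynomial is χ_A(x) = (x - 5)^4, so the eigenvalues are known. The minimal polynomial is
  m_A(x) = Π_λ (x − λ)^{k_λ}
where k_λ is the size of the *largest* Jordan block for λ (equivalently, the smallest k with (A − λI)^k v = 0 for every generalised eigenvector v of λ).

  λ = 5: largest Jordan block has size 2, contributing (x − 5)^2

So m_A(x) = (x - 5)^2 = x^2 - 10*x + 25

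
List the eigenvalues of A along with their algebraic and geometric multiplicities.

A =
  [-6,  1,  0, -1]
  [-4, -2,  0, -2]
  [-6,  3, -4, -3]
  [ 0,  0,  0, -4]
λ = -4: alg = 4, geom = 3

Step 1 — factor the characteristic polynomial to read off the algebraic multiplicities:
  χ_A(x) = (x + 4)^4

Step 2 — compute geometric multiplicities via the rank-nullity identity g(λ) = n − rank(A − λI):
  rank(A − (-4)·I) = 1, so dim ker(A − (-4)·I) = n − 1 = 3

Summary:
  λ = -4: algebraic multiplicity = 4, geometric multiplicity = 3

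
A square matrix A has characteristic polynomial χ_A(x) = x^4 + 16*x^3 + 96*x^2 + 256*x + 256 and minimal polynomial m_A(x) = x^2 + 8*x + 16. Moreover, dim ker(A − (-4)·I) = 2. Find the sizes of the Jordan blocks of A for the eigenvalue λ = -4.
Block sizes for λ = -4: [2, 2]

Step 1 — from the characteristic polynomial, algebraic multiplicity of λ = -4 is 4. From dim ker(A − (-4)·I) = 2, there are exactly 2 Jordan blocks for λ = -4.
Step 2 — from the minimal polynomial, the factor (x + 4)^2 tells us the largest block for λ = -4 has size 2.
Step 3 — with total size 4, 2 blocks, and largest block 2, the block sizes (in nonincreasing order) are [2, 2].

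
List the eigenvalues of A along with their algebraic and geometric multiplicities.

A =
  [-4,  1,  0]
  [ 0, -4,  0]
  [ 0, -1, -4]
λ = -4: alg = 3, geom = 2

Step 1 — factor the characteristic polynomial to read off the algebraic multiplicities:
  χ_A(x) = (x + 4)^3

Step 2 — compute geometric multiplicities via the rank-nullity identity g(λ) = n − rank(A − λI):
  rank(A − (-4)·I) = 1, so dim ker(A − (-4)·I) = n − 1 = 2

Summary:
  λ = -4: algebraic multiplicity = 3, geometric multiplicity = 2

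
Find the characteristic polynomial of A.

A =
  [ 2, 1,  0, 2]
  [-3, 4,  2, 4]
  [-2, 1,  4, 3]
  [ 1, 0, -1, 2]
x^4 - 12*x^3 + 54*x^2 - 108*x + 81

Expanding det(x·I − A) (e.g. by cofactor expansion or by noting that A is similar to its Jordan form J, which has the same characteristic polynomial as A) gives
  χ_A(x) = x^4 - 12*x^3 + 54*x^2 - 108*x + 81
which factors as (x - 3)^4. The eigenvalues (with algebraic multiplicities) are λ = 3 with multiplicity 4.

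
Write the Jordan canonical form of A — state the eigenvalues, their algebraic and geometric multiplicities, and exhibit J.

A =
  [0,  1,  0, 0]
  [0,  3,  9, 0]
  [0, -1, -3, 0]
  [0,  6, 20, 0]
J_3(0) ⊕ J_1(0)

The characteristic polynomial is
  det(x·I − A) = x^4

Eigenvalues and multiplicities (the geometric multiplicity of λ is n − rank(A − λI), which equals the number of Jordan blocks for λ):
  λ = 0: algebraic multiplicity = 4, geometric multiplicity = 2

Determining the block sizes for each eigenvalue:
  λ = 0: with am = 4 and gm = 2, the partition is not yet determined (e.g. several partitions of 4 into 2 parts exist). Let N = A − (0)·I. Computing rank(N^1) = 2, rank(N^2) = 1, rank(N^3) = 0; the number of blocks of size ≥ j is rank(N^{j−1}) − rank(N^j), giving [2, 1, 1]. So we have 1 block(s) of size 3, 1 block(s) of size 1 → block sizes [3, 1]

Assembling the blocks gives a Jordan form
J =
  [0, 1, 0, 0]
  [0, 0, 1, 0]
  [0, 0, 0, 0]
  [0, 0, 0, 0]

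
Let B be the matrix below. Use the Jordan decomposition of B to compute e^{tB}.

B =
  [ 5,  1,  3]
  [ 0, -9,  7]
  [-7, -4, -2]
e^{tB} =
  [14*t^2*exp(-2*t) + 7*t*exp(-2*t) + exp(-2*t), -6*t^2*exp(-2*t) + t*exp(-2*t), 14*t^2*exp(-2*t) + 3*t*exp(-2*t)]
  [-49*t^2*exp(-2*t)/2, 21*t^2*exp(-2*t)/2 - 7*t*exp(-2*t) + exp(-2*t), -49*t^2*exp(-2*t)/2 + 7*t*exp(-2*t)]
  [-49*t^2*exp(-2*t)/2 - 7*t*exp(-2*t), 21*t^2*exp(-2*t)/2 - 4*t*exp(-2*t), -49*t^2*exp(-2*t)/2 + exp(-2*t)]

Strategy: write B = P · J · P⁻¹ where J is a Jordan canonical form, so e^{tB} = P · e^{tJ} · P⁻¹, and e^{tJ} can be computed block-by-block.

B has Jordan form
J =
  [-2,  1,  0]
  [ 0, -2,  1]
  [ 0,  0, -2]
(up to reordering of blocks).

Per-block formulas:
  For a 3×3 Jordan block J_3(-2): exp(t · J_3(-2)) = e^(-2t)·(I + t·N + (t^2/2)·N^2), where N is the 3×3 nilpotent shift.

After assembling e^{tJ} and conjugating by P, we get:

e^{tB} =
  [14*t^2*exp(-2*t) + 7*t*exp(-2*t) + exp(-2*t), -6*t^2*exp(-2*t) + t*exp(-2*t), 14*t^2*exp(-2*t) + 3*t*exp(-2*t)]
  [-49*t^2*exp(-2*t)/2, 21*t^2*exp(-2*t)/2 - 7*t*exp(-2*t) + exp(-2*t), -49*t^2*exp(-2*t)/2 + 7*t*exp(-2*t)]
  [-49*t^2*exp(-2*t)/2 - 7*t*exp(-2*t), 21*t^2*exp(-2*t)/2 - 4*t*exp(-2*t), -49*t^2*exp(-2*t)/2 + exp(-2*t)]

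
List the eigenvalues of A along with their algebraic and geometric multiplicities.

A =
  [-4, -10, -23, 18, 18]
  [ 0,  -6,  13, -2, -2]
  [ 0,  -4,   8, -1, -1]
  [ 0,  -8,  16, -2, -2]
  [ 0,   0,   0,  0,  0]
λ = -4: alg = 1, geom = 1; λ = 0: alg = 4, geom = 2

Step 1 — factor the characteristic polynomial to read off the algebraic multiplicities:
  χ_A(x) = x^4*(x + 4)

Step 2 — compute geometric multiplicities via the rank-nullity identity g(λ) = n − rank(A − λI):
  rank(A − (-4)·I) = 4, so dim ker(A − (-4)·I) = n − 4 = 1
  rank(A − (0)·I) = 3, so dim ker(A − (0)·I) = n − 3 = 2

Summary:
  λ = -4: algebraic multiplicity = 1, geometric multiplicity = 1
  λ = 0: algebraic multiplicity = 4, geometric multiplicity = 2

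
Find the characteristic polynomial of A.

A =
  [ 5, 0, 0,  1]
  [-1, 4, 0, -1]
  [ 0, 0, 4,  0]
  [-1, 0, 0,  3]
x^4 - 16*x^3 + 96*x^2 - 256*x + 256

Expanding det(x·I − A) (e.g. by cofactor expansion or by noting that A is similar to its Jordan form J, which has the same characteristic polynomial as A) gives
  χ_A(x) = x^4 - 16*x^3 + 96*x^2 - 256*x + 256
which factors as (x - 4)^4. The eigenvalues (with algebraic multiplicities) are λ = 4 with multiplicity 4.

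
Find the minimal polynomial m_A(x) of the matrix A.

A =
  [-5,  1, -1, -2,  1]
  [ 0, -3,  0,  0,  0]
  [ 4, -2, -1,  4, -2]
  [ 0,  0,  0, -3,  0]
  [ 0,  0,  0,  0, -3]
x^2 + 6*x + 9

The characteristic polynomial is χ_A(x) = (x + 3)^5, so the eigenvalues are known. The minimal polynomial is
  m_A(x) = Π_λ (x − λ)^{k_λ}
where k_λ is the size of the *largest* Jordan block for λ (equivalently, the smallest k with (A − λI)^k v = 0 for every generalised eigenvector v of λ).

  λ = -3: largest Jordan block has size 2, contributing (x + 3)^2

So m_A(x) = (x + 3)^2 = x^2 + 6*x + 9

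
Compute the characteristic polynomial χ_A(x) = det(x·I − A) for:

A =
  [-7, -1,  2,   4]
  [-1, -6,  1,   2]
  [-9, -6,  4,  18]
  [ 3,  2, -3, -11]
x^4 + 20*x^3 + 150*x^2 + 500*x + 625

Expanding det(x·I − A) (e.g. by cofactor expansion or by noting that A is similar to its Jordan form J, which has the same characteristic polynomial as A) gives
  χ_A(x) = x^4 + 20*x^3 + 150*x^2 + 500*x + 625
which factors as (x + 5)^4. The eigenvalues (with algebraic multiplicities) are λ = -5 with multiplicity 4.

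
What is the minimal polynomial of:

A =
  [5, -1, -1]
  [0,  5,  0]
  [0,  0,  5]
x^2 - 10*x + 25

The characteristic polynomial is χ_A(x) = (x - 5)^3, so the eigenvalues are known. The minimal polynomial is
  m_A(x) = Π_λ (x − λ)^{k_λ}
where k_λ is the size of the *largest* Jordan block for λ (equivalently, the smallest k with (A − λI)^k v = 0 for every generalised eigenvector v of λ).

  λ = 5: largest Jordan block has size 2, contributing (x − 5)^2

So m_A(x) = (x - 5)^2 = x^2 - 10*x + 25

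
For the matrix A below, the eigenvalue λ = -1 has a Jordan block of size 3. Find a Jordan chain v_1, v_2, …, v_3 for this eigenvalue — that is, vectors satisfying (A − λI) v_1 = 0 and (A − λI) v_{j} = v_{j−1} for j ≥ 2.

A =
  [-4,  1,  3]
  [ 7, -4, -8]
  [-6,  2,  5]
A Jordan chain for λ = -1 of length 3:
v_1 = (-2, 6, -4)ᵀ
v_2 = (-3, 7, -6)ᵀ
v_3 = (1, 0, 0)ᵀ

Let N = A − (-1)·I. We want v_3 with N^3 v_3 = 0 but N^2 v_3 ≠ 0; then v_{j-1} := N · v_j for j = 3, …, 2.

Pick v_3 = (1, 0, 0)ᵀ.
Then v_2 = N · v_3 = (-3, 7, -6)ᵀ.
Then v_1 = N · v_2 = (-2, 6, -4)ᵀ.

Sanity check: (A − (-1)·I) v_1 = (0, 0, 0)ᵀ = 0. ✓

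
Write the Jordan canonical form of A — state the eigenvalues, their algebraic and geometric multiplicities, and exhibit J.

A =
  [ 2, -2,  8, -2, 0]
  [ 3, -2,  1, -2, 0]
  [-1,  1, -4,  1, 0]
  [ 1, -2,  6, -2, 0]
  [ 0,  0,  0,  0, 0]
J_2(-3) ⊕ J_2(0) ⊕ J_1(0)

The characteristic polynomial is
  det(x·I − A) = x^5 + 6*x^4 + 9*x^3 = x^3*(x + 3)^2

Eigenvalues and multiplicities (the geometric multiplicity of λ is n − rank(A − λI), which equals the number of Jordan blocks for λ):
  λ = -3: algebraic multiplicity = 2, geometric multiplicity = 1
  λ = 0: algebraic multiplicity = 3, geometric multiplicity = 2

Determining the block sizes for each eigenvalue:
  λ = -3: one block (gm = 1), so the single block has size am = 2 → block sizes [2]
  λ = 0: 2 blocks summing to 3 forces exactly one block of size 2 and the rest size 1 → block sizes [2, 1]

Assembling the blocks gives a Jordan form
J =
  [-3,  1, 0, 0, 0]
  [ 0, -3, 0, 0, 0]
  [ 0,  0, 0, 1, 0]
  [ 0,  0, 0, 0, 0]
  [ 0,  0, 0, 0, 0]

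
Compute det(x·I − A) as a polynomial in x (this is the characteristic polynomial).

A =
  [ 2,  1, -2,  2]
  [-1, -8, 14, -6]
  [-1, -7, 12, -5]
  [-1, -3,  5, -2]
x^4 - 4*x^3 + 6*x^2 - 4*x + 1

Expanding det(x·I − A) (e.g. by cofactor expansion or by noting that A is similar to its Jordan form J, which has the same characteristic polynomial as A) gives
  χ_A(x) = x^4 - 4*x^3 + 6*x^2 - 4*x + 1
which factors as (x - 1)^4. The eigenvalues (with algebraic multiplicities) are λ = 1 with multiplicity 4.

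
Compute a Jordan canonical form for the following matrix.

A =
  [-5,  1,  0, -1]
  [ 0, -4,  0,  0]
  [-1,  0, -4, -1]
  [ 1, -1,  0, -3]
J_2(-4) ⊕ J_2(-4)

The characteristic polynomial is
  det(x·I − A) = x^4 + 16*x^3 + 96*x^2 + 256*x + 256 = (x + 4)^4

Eigenvalues and multiplicities (the geometric multiplicity of λ is n − rank(A − λI), which equals the number of Jordan blocks for λ):
  λ = -4: algebraic multiplicity = 4, geometric multiplicity = 2

Determining the block sizes for each eigenvalue:
  λ = -4: with am = 4 and gm = 2, the partition is not yet determined (e.g. several partitions of 4 into 2 parts exist). Let N = A − (-4)·I. Computing rank(N^1) = 2, rank(N^2) = 0; the number of blocks of size ≥ j is rank(N^{j−1}) − rank(N^j), giving [2, 2]. So we have 2 block(s) of size 2 → block sizes [2, 2]

Assembling the blocks gives a Jordan form
J =
  [-4,  1,  0,  0]
  [ 0, -4,  0,  0]
  [ 0,  0, -4,  1]
  [ 0,  0,  0, -4]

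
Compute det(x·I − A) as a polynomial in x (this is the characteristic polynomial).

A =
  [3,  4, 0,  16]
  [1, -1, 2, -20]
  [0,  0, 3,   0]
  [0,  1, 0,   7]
x^4 - 12*x^3 + 54*x^2 - 108*x + 81

Expanding det(x·I − A) (e.g. by cofactor expansion or by noting that A is similar to its Jordan form J, which has the same characteristic polynomial as A) gives
  χ_A(x) = x^4 - 12*x^3 + 54*x^2 - 108*x + 81
which factors as (x - 3)^4. The eigenvalues (with algebraic multiplicities) are λ = 3 with multiplicity 4.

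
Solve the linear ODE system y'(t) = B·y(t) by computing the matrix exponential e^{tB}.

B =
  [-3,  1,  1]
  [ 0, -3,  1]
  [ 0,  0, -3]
e^{tB} =
  [exp(-3*t), t*exp(-3*t), t^2*exp(-3*t)/2 + t*exp(-3*t)]
  [0, exp(-3*t), t*exp(-3*t)]
  [0, 0, exp(-3*t)]

Strategy: write B = P · J · P⁻¹ where J is a Jordan canonical form, so e^{tB} = P · e^{tJ} · P⁻¹, and e^{tJ} can be computed block-by-block.

B has Jordan form
J =
  [-3,  1,  0]
  [ 0, -3,  1]
  [ 0,  0, -3]
(up to reordering of blocks).

Per-block formulas:
  For a 3×3 Jordan block J_3(-3): exp(t · J_3(-3)) = e^(-3t)·(I + t·N + (t^2/2)·N^2), where N is the 3×3 nilpotent shift.

After assembling e^{tJ} and conjugating by P, we get:

e^{tB} =
  [exp(-3*t), t*exp(-3*t), t^2*exp(-3*t)/2 + t*exp(-3*t)]
  [0, exp(-3*t), t*exp(-3*t)]
  [0, 0, exp(-3*t)]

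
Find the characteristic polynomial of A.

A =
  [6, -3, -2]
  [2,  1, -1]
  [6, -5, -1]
x^3 - 6*x^2 + 12*x - 8

Expanding det(x·I − A) (e.g. by cofactor expansion or by noting that A is similar to its Jordan form J, which has the same characteristic polynomial as A) gives
  χ_A(x) = x^3 - 6*x^2 + 12*x - 8
which factors as (x - 2)^3. The eigenvalues (with algebraic multiplicities) are λ = 2 with multiplicity 3.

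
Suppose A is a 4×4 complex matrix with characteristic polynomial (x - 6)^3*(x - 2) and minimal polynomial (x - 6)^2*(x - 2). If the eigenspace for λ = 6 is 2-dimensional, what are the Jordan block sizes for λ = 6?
Block sizes for λ = 6: [2, 1]

Step 1 — from the characteristic polynomial, algebraic multiplicity of λ = 6 is 3. From dim ker(A − (6)·I) = 2, there are exactly 2 Jordan blocks for λ = 6.
Step 2 — from the minimal polynomial, the factor (x − 6)^2 tells us the largest block for λ = 6 has size 2.
Step 3 — with total size 3, 2 blocks, and largest block 2, the block sizes (in nonincreasing order) are [2, 1].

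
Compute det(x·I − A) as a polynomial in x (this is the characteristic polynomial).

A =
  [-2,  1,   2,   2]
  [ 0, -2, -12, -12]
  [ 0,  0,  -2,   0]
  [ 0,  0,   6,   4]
x^4 + 2*x^3 - 12*x^2 - 40*x - 32

Expanding det(x·I − A) (e.g. by cofactor expansion or by noting that A is similar to its Jordan form J, which has the same characteristic polynomial as A) gives
  χ_A(x) = x^4 + 2*x^3 - 12*x^2 - 40*x - 32
which factors as (x - 4)*(x + 2)^3. The eigenvalues (with algebraic multiplicities) are λ = -2 with multiplicity 3, λ = 4 with multiplicity 1.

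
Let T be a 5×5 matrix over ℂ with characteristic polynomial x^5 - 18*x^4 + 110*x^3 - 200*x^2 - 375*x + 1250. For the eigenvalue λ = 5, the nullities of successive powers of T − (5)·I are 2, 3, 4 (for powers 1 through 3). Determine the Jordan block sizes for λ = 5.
Block sizes for λ = 5: [3, 1]

From the dimensions of kernels of powers, the number of Jordan blocks of size at least j is d_j − d_{j−1} where d_j = dim ker(N^j) (with d_0 = 0). Computing the differences gives [2, 1, 1].
The number of blocks of size exactly k is (#blocks of size ≥ k) − (#blocks of size ≥ k + 1), so the partition is: 1 block(s) of size 1, 1 block(s) of size 3.
In nonincreasing order the block sizes are [3, 1].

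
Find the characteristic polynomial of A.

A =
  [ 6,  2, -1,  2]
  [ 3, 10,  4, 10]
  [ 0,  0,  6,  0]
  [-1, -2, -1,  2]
x^4 - 24*x^3 + 216*x^2 - 864*x + 1296

Expanding det(x·I − A) (e.g. by cofactor expansion or by noting that A is similar to its Jordan form J, which has the same characteristic polynomial as A) gives
  χ_A(x) = x^4 - 24*x^3 + 216*x^2 - 864*x + 1296
which factors as (x - 6)^4. The eigenvalues (with algebraic multiplicities) are λ = 6 with multiplicity 4.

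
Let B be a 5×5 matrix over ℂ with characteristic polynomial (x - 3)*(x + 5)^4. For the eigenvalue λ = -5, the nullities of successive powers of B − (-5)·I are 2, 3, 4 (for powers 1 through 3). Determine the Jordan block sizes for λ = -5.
Block sizes for λ = -5: [3, 1]

From the dimensions of kernels of powers, the number of Jordan blocks of size at least j is d_j − d_{j−1} where d_j = dim ker(N^j) (with d_0 = 0). Computing the differences gives [2, 1, 1].
The number of blocks of size exactly k is (#blocks of size ≥ k) − (#blocks of size ≥ k + 1), so the partition is: 1 block(s) of size 1, 1 block(s) of size 3.
In nonincreasing order the block sizes are [3, 1].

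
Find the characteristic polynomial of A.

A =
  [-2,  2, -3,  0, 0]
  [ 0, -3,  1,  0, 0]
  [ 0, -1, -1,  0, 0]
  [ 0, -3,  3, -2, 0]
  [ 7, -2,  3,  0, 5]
x^5 + 3*x^4 - 16*x^3 - 88*x^2 - 144*x - 80

Expanding det(x·I − A) (e.g. by cofactor expansion or by noting that A is similar to its Jordan form J, which has the same characteristic polynomial as A) gives
  χ_A(x) = x^5 + 3*x^4 - 16*x^3 - 88*x^2 - 144*x - 80
which factors as (x - 5)*(x + 2)^4. The eigenvalues (with algebraic multiplicities) are λ = -2 with multiplicity 4, λ = 5 with multiplicity 1.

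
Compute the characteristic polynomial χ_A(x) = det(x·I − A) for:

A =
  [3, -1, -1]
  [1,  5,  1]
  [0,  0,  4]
x^3 - 12*x^2 + 48*x - 64

Expanding det(x·I − A) (e.g. by cofactor expansion or by noting that A is similar to its Jordan form J, which has the same characteristic polynomial as A) gives
  χ_A(x) = x^3 - 12*x^2 + 48*x - 64
which factors as (x - 4)^3. The eigenvalues (with algebraic multiplicities) are λ = 4 with multiplicity 3.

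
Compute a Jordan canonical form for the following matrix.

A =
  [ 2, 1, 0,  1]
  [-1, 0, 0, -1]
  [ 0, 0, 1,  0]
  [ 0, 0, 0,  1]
J_2(1) ⊕ J_1(1) ⊕ J_1(1)

The characteristic polynomial is
  det(x·I − A) = x^4 - 4*x^3 + 6*x^2 - 4*x + 1 = (x - 1)^4

Eigenvalues and multiplicities (the geometric multiplicity of λ is n − rank(A − λI), which equals the number of Jordan blocks for λ):
  λ = 1: algebraic multiplicity = 4, geometric multiplicity = 3

Determining the block sizes for each eigenvalue:
  λ = 1: 3 blocks summing to 4 forces exactly one block of size 2 and the rest size 1 → block sizes [2, 1, 1]

Assembling the blocks gives a Jordan form
J =
  [1, 1, 0, 0]
  [0, 1, 0, 0]
  [0, 0, 1, 0]
  [0, 0, 0, 1]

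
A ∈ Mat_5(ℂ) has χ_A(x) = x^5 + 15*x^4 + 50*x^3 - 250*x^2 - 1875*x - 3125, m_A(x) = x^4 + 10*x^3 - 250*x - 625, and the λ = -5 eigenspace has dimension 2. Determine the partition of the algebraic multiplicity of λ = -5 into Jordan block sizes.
Block sizes for λ = -5: [3, 1]

Step 1 — from the characteristic polynomial, algebraic multiplicity of λ = -5 is 4. From dim ker(A − (-5)·I) = 2, there are exactly 2 Jordan blocks for λ = -5.
Step 2 — from the minimal polynomial, the factor (x + 5)^3 tells us the largest block for λ = -5 has size 3.
Step 3 — with total size 4, 2 blocks, and largest block 3, the block sizes (in nonincreasing order) are [3, 1].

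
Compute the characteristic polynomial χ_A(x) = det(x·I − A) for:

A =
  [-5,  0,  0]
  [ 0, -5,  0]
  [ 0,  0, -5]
x^3 + 15*x^2 + 75*x + 125

Expanding det(x·I − A) (e.g. by cofactor expansion or by noting that A is similar to its Jordan form J, which has the same characteristic polynomial as A) gives
  χ_A(x) = x^3 + 15*x^2 + 75*x + 125
which factors as (x + 5)^3. The eigenvalues (with algebraic multiplicities) are λ = -5 with multiplicity 3.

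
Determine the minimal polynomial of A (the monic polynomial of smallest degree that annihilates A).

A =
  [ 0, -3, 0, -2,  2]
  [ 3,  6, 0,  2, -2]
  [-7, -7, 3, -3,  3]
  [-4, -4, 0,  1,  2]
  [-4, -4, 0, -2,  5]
x^2 - 6*x + 9

The characteristic polynomial is χ_A(x) = (x - 3)^5, so the eigenvalues are known. The minimal polynomial is
  m_A(x) = Π_λ (x − λ)^{k_λ}
where k_λ is the size of the *largest* Jordan block for λ (equivalently, the smallest k with (A − λI)^k v = 0 for every generalised eigenvector v of λ).

  λ = 3: largest Jordan block has size 2, contributing (x − 3)^2

So m_A(x) = (x - 3)^2 = x^2 - 6*x + 9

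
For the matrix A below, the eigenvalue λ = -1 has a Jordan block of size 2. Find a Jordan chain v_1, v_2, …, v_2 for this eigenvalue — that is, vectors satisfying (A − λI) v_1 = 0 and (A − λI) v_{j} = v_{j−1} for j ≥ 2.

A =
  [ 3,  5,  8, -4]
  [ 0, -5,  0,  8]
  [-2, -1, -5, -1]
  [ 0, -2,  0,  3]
A Jordan chain for λ = -1 of length 2:
v_1 = (4, 0, -2, 0)ᵀ
v_2 = (1, 0, 0, 0)ᵀ

Let N = A − (-1)·I. We want v_2 with N^2 v_2 = 0 but N^1 v_2 ≠ 0; then v_{j-1} := N · v_j for j = 2, …, 2.

Pick v_2 = (1, 0, 0, 0)ᵀ.
Then v_1 = N · v_2 = (4, 0, -2, 0)ᵀ.

Sanity check: (A − (-1)·I) v_1 = (0, 0, 0, 0)ᵀ = 0. ✓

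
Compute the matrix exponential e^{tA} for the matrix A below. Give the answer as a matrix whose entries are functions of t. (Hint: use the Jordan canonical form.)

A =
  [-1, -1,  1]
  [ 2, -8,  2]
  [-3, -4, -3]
e^{tA} =
  [2*t^2*exp(-4*t) + 3*t*exp(-4*t) + exp(-4*t), -3*t^2*exp(-4*t)/2 - t*exp(-4*t), t^2*exp(-4*t) + t*exp(-4*t)]
  [-4*t^2*exp(-4*t) + 2*t*exp(-4*t), 3*t^2*exp(-4*t) - 4*t*exp(-4*t) + exp(-4*t), -2*t^2*exp(-4*t) + 2*t*exp(-4*t)]
  [-10*t^2*exp(-4*t) - 3*t*exp(-4*t), 15*t^2*exp(-4*t)/2 - 4*t*exp(-4*t), -5*t^2*exp(-4*t) + t*exp(-4*t) + exp(-4*t)]

Strategy: write A = P · J · P⁻¹ where J is a Jordan canonical form, so e^{tA} = P · e^{tJ} · P⁻¹, and e^{tJ} can be computed block-by-block.

A has Jordan form
J =
  [-4,  1,  0]
  [ 0, -4,  1]
  [ 0,  0, -4]
(up to reordering of blocks).

Per-block formulas:
  For a 3×3 Jordan block J_3(-4): exp(t · J_3(-4)) = e^(-4t)·(I + t·N + (t^2/2)·N^2), where N is the 3×3 nilpotent shift.

After assembling e^{tJ} and conjugating by P, we get:

e^{tA} =
  [2*t^2*exp(-4*t) + 3*t*exp(-4*t) + exp(-4*t), -3*t^2*exp(-4*t)/2 - t*exp(-4*t), t^2*exp(-4*t) + t*exp(-4*t)]
  [-4*t^2*exp(-4*t) + 2*t*exp(-4*t), 3*t^2*exp(-4*t) - 4*t*exp(-4*t) + exp(-4*t), -2*t^2*exp(-4*t) + 2*t*exp(-4*t)]
  [-10*t^2*exp(-4*t) - 3*t*exp(-4*t), 15*t^2*exp(-4*t)/2 - 4*t*exp(-4*t), -5*t^2*exp(-4*t) + t*exp(-4*t) + exp(-4*t)]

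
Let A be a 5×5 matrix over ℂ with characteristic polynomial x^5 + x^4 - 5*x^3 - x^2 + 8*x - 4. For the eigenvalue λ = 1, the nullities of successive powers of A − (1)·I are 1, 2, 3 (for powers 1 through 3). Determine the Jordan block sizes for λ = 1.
Block sizes for λ = 1: [3]

From the dimensions of kernels of powers, the number of Jordan blocks of size at least j is d_j − d_{j−1} where d_j = dim ker(N^j) (with d_0 = 0). Computing the differences gives [1, 1, 1].
The number of blocks of size exactly k is (#blocks of size ≥ k) − (#blocks of size ≥ k + 1), so the partition is: 1 block(s) of size 3.
In nonincreasing order the block sizes are [3].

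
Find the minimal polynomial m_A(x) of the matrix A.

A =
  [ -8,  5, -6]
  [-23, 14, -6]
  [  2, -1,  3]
x^3 - 9*x^2 + 27*x - 27

The characteristic polynomial is χ_A(x) = (x - 3)^3, so the eigenvalues are known. The minimal polynomial is
  m_A(x) = Π_λ (x − λ)^{k_λ}
where k_λ is the size of the *largest* Jordan block for λ (equivalently, the smallest k with (A − λI)^k v = 0 for every generalised eigenvector v of λ).

  λ = 3: largest Jordan block has size 3, contributing (x − 3)^3

So m_A(x) = (x - 3)^3 = x^3 - 9*x^2 + 27*x - 27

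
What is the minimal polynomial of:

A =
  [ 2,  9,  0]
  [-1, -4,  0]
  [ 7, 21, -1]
x^2 + 2*x + 1

The characteristic polynomial is χ_A(x) = (x + 1)^3, so the eigenvalues are known. The minimal polynomial is
  m_A(x) = Π_λ (x − λ)^{k_λ}
where k_λ is the size of the *largest* Jordan block for λ (equivalently, the smallest k with (A − λI)^k v = 0 for every generalised eigenvector v of λ).

  λ = -1: largest Jordan block has size 2, contributing (x + 1)^2

So m_A(x) = (x + 1)^2 = x^2 + 2*x + 1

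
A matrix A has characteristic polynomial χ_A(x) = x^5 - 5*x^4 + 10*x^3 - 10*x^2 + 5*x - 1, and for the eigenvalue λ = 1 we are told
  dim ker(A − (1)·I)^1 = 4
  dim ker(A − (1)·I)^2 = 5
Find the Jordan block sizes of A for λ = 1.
Block sizes for λ = 1: [2, 1, 1, 1]

From the dimensions of kernels of powers, the number of Jordan blocks of size at least j is d_j − d_{j−1} where d_j = dim ker(N^j) (with d_0 = 0). Computing the differences gives [4, 1].
The number of blocks of size exactly k is (#blocks of size ≥ k) − (#blocks of size ≥ k + 1), so the partition is: 3 block(s) of size 1, 1 block(s) of size 2.
In nonincreasing order the block sizes are [2, 1, 1, 1].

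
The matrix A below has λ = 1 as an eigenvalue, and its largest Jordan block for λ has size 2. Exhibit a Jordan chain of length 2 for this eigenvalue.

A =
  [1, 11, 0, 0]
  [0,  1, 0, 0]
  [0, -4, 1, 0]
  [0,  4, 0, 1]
A Jordan chain for λ = 1 of length 2:
v_1 = (11, 0, -4, 4)ᵀ
v_2 = (0, 1, 0, 0)ᵀ

Let N = A − (1)·I. We want v_2 with N^2 v_2 = 0 but N^1 v_2 ≠ 0; then v_{j-1} := N · v_j for j = 2, …, 2.

Pick v_2 = (0, 1, 0, 0)ᵀ.
Then v_1 = N · v_2 = (11, 0, -4, 4)ᵀ.

Sanity check: (A − (1)·I) v_1 = (0, 0, 0, 0)ᵀ = 0. ✓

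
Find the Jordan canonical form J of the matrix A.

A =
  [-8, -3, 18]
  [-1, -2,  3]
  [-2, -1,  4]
J_3(-2)

The characteristic polynomial is
  det(x·I − A) = x^3 + 6*x^2 + 12*x + 8 = (x + 2)^3

Eigenvalues and multiplicities (the geometric multiplicity of λ is n − rank(A − λI), which equals the number of Jordan blocks for λ):
  λ = -2: algebraic multiplicity = 3, geometric multiplicity = 1

Determining the block sizes for each eigenvalue:
  λ = -2: one block (gm = 1), so the single block has size am = 3 → block sizes [3]

Assembling the blocks gives a Jordan form
J =
  [-2,  1,  0]
  [ 0, -2,  1]
  [ 0,  0, -2]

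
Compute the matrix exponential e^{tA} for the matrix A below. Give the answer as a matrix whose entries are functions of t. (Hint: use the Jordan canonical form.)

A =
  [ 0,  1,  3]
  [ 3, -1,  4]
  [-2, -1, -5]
e^{tA} =
  [t^2*exp(-2*t)/2 + 2*t*exp(-2*t) + exp(-2*t), t*exp(-2*t), t^2*exp(-2*t)/2 + 3*t*exp(-2*t)]
  [t^2*exp(-2*t)/2 + 3*t*exp(-2*t), t*exp(-2*t) + exp(-2*t), t^2*exp(-2*t)/2 + 4*t*exp(-2*t)]
  [-t^2*exp(-2*t)/2 - 2*t*exp(-2*t), -t*exp(-2*t), -t^2*exp(-2*t)/2 - 3*t*exp(-2*t) + exp(-2*t)]

Strategy: write A = P · J · P⁻¹ where J is a Jordan canonical form, so e^{tA} = P · e^{tJ} · P⁻¹, and e^{tJ} can be computed block-by-block.

A has Jordan form
J =
  [-2,  1,  0]
  [ 0, -2,  1]
  [ 0,  0, -2]
(up to reordering of blocks).

Per-block formulas:
  For a 3×3 Jordan block J_3(-2): exp(t · J_3(-2)) = e^(-2t)·(I + t·N + (t^2/2)·N^2), where N is the 3×3 nilpotent shift.

After assembling e^{tJ} and conjugating by P, we get:

e^{tA} =
  [t^2*exp(-2*t)/2 + 2*t*exp(-2*t) + exp(-2*t), t*exp(-2*t), t^2*exp(-2*t)/2 + 3*t*exp(-2*t)]
  [t^2*exp(-2*t)/2 + 3*t*exp(-2*t), t*exp(-2*t) + exp(-2*t), t^2*exp(-2*t)/2 + 4*t*exp(-2*t)]
  [-t^2*exp(-2*t)/2 - 2*t*exp(-2*t), -t*exp(-2*t), -t^2*exp(-2*t)/2 - 3*t*exp(-2*t) + exp(-2*t)]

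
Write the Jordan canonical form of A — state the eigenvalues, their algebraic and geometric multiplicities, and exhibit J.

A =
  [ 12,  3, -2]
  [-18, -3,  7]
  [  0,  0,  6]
J_1(3) ⊕ J_2(6)

The characteristic polynomial is
  det(x·I − A) = x^3 - 15*x^2 + 72*x - 108 = (x - 6)^2*(x - 3)

Eigenvalues and multiplicities (the geometric multiplicity of λ is n − rank(A − λI), which equals the number of Jordan blocks for λ):
  λ = 3: algebraic multiplicity = 1, geometric multiplicity = 1
  λ = 6: algebraic multiplicity = 2, geometric multiplicity = 1

Determining the block sizes for each eigenvalue:
  λ = 3: one block (gm = 1), so the single block has size am = 1 → block sizes [1]
  λ = 6: one block (gm = 1), so the single block has size am = 2 → block sizes [2]

Assembling the blocks gives a Jordan form
J =
  [3, 0, 0]
  [0, 6, 1]
  [0, 0, 6]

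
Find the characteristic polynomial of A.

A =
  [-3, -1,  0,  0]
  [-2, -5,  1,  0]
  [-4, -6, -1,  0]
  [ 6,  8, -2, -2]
x^4 + 11*x^3 + 45*x^2 + 81*x + 54

Expanding det(x·I − A) (e.g. by cofactor expansion or by noting that A is similar to its Jordan form J, which has the same characteristic polynomial as A) gives
  χ_A(x) = x^4 + 11*x^3 + 45*x^2 + 81*x + 54
which factors as (x + 2)*(x + 3)^3. The eigenvalues (with algebraic multiplicities) are λ = -3 with multiplicity 3, λ = -2 with multiplicity 1.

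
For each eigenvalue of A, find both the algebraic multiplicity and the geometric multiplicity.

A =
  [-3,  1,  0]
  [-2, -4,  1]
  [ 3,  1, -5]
λ = -4: alg = 3, geom = 1

Step 1 — factor the characteristic polynomial to read off the algebraic multiplicities:
  χ_A(x) = (x + 4)^3

Step 2 — compute geometric multiplicities via the rank-nullity identity g(λ) = n − rank(A − λI):
  rank(A − (-4)·I) = 2, so dim ker(A − (-4)·I) = n − 2 = 1

Summary:
  λ = -4: algebraic multiplicity = 3, geometric multiplicity = 1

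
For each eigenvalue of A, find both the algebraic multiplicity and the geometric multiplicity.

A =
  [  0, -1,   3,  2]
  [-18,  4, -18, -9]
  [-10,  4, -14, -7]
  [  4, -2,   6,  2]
λ = -2: alg = 4, geom = 2

Step 1 — factor the characteristic polynomial to read off the algebraic multiplicities:
  χ_A(x) = (x + 2)^4

Step 2 — compute geometric multiplicities via the rank-nullity identity g(λ) = n − rank(A − λI):
  rank(A − (-2)·I) = 2, so dim ker(A − (-2)·I) = n − 2 = 2

Summary:
  λ = -2: algebraic multiplicity = 4, geometric multiplicity = 2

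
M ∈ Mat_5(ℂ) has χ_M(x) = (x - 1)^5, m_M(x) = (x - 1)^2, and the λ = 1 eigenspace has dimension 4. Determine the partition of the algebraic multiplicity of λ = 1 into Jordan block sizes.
Block sizes for λ = 1: [2, 1, 1, 1]

Step 1 — from the characteristic polynomial, algebraic multiplicity of λ = 1 is 5. From dim ker(M − (1)·I) = 4, there are exactly 4 Jordan blocks for λ = 1.
Step 2 — from the minimal polynomial, the factor (x − 1)^2 tells us the largest block for λ = 1 has size 2.
Step 3 — with total size 5, 4 blocks, and largest block 2, the block sizes (in nonincreasing order) are [2, 1, 1, 1].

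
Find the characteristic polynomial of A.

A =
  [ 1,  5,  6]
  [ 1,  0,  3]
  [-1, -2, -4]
x^3 + 3*x^2 + 3*x + 1

Expanding det(x·I − A) (e.g. by cofactor expansion or by noting that A is similar to its Jordan form J, which has the same characteristic polynomial as A) gives
  χ_A(x) = x^3 + 3*x^2 + 3*x + 1
which factors as (x + 1)^3. The eigenvalues (with algebraic multiplicities) are λ = -1 with multiplicity 3.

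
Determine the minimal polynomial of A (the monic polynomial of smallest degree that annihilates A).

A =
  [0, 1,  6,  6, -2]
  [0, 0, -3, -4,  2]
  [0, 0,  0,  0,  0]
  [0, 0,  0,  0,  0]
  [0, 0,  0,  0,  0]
x^3

The characteristic polynomial is χ_A(x) = x^5, so the eigenvalues are known. The minimal polynomial is
  m_A(x) = Π_λ (x − λ)^{k_λ}
where k_λ is the size of the *largest* Jordan block for λ (equivalently, the smallest k with (A − λI)^k v = 0 for every generalised eigenvector v of λ).

  λ = 0: largest Jordan block has size 3, contributing (x − 0)^3

So m_A(x) = x^3 = x^3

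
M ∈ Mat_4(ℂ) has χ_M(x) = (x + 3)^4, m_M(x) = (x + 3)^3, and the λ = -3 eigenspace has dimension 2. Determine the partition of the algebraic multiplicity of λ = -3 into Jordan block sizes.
Block sizes for λ = -3: [3, 1]

Step 1 — from the characteristic polynomial, algebraic multiplicity of λ = -3 is 4. From dim ker(M − (-3)·I) = 2, there are exactly 2 Jordan blocks for λ = -3.
Step 2 — from the minimal polynomial, the factor (x + 3)^3 tells us the largest block for λ = -3 has size 3.
Step 3 — with total size 4, 2 blocks, and largest block 3, the block sizes (in nonincreasing order) are [3, 1].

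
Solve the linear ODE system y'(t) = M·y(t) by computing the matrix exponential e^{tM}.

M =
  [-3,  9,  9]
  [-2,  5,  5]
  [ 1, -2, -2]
e^{tM} =
  [1 - 3*t, 9*t, 9*t]
  [t^2/2 - 2*t, -3*t^2/2 + 5*t + 1, -3*t^2/2 + 5*t]
  [-t^2/2 + t, 3*t^2/2 - 2*t, 3*t^2/2 - 2*t + 1]

Strategy: write M = P · J · P⁻¹ where J is a Jordan canonical form, so e^{tM} = P · e^{tJ} · P⁻¹, and e^{tJ} can be computed block-by-block.

M has Jordan form
J =
  [0, 1, 0]
  [0, 0, 1]
  [0, 0, 0]
(up to reordering of blocks).

Per-block formulas:
  For a 3×3 Jordan block J_3(0): exp(t · J_3(0)) = e^(0t)·(I + t·N + (t^2/2)·N^2), where N is the 3×3 nilpotent shift.

After assembling e^{tJ} and conjugating by P, we get:

e^{tM} =
  [1 - 3*t, 9*t, 9*t]
  [t^2/2 - 2*t, -3*t^2/2 + 5*t + 1, -3*t^2/2 + 5*t]
  [-t^2/2 + t, 3*t^2/2 - 2*t, 3*t^2/2 - 2*t + 1]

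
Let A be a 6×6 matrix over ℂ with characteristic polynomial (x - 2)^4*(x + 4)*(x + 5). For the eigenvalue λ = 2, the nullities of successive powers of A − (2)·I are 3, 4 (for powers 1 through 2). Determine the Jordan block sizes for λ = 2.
Block sizes for λ = 2: [2, 1, 1]

From the dimensions of kernels of powers, the number of Jordan blocks of size at least j is d_j − d_{j−1} where d_j = dim ker(N^j) (with d_0 = 0). Computing the differences gives [3, 1].
The number of blocks of size exactly k is (#blocks of size ≥ k) − (#blocks of size ≥ k + 1), so the partition is: 2 block(s) of size 1, 1 block(s) of size 2.
In nonincreasing order the block sizes are [2, 1, 1].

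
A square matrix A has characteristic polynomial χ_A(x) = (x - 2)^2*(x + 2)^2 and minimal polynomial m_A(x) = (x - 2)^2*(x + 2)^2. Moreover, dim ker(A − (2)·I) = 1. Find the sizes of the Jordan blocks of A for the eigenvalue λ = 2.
Block sizes for λ = 2: [2]

Step 1 — from the characteristic polynomial, algebraic multiplicity of λ = 2 is 2. From dim ker(A − (2)·I) = 1, there are exactly 1 Jordan blocks for λ = 2.
Step 2 — from the minimal polynomial, the factor (x − 2)^2 tells us the largest block for λ = 2 has size 2.
Step 3 — with total size 2, 1 blocks, and largest block 2, the block sizes (in nonincreasing order) are [2].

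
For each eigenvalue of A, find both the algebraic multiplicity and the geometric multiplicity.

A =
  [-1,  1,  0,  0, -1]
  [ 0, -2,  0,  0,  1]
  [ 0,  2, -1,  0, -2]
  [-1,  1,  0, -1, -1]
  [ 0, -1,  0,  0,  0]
λ = -1: alg = 5, geom = 3

Step 1 — factor the characteristic polynomial to read off the algebraic multiplicities:
  χ_A(x) = (x + 1)^5

Step 2 — compute geometric multiplicities via the rank-nullity identity g(λ) = n − rank(A − λI):
  rank(A − (-1)·I) = 2, so dim ker(A − (-1)·I) = n − 2 = 3

Summary:
  λ = -1: algebraic multiplicity = 5, geometric multiplicity = 3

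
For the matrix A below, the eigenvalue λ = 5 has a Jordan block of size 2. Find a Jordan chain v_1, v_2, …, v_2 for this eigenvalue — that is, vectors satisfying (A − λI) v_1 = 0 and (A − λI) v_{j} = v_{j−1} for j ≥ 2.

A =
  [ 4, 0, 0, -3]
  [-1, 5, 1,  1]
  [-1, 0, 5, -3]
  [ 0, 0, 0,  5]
A Jordan chain for λ = 5 of length 2:
v_1 = (0, 1, 0, 0)ᵀ
v_2 = (0, 0, 1, 0)ᵀ

Let N = A − (5)·I. We want v_2 with N^2 v_2 = 0 but N^1 v_2 ≠ 0; then v_{j-1} := N · v_j for j = 2, …, 2.

Pick v_2 = (0, 0, 1, 0)ᵀ.
Then v_1 = N · v_2 = (0, 1, 0, 0)ᵀ.

Sanity check: (A − (5)·I) v_1 = (0, 0, 0, 0)ᵀ = 0. ✓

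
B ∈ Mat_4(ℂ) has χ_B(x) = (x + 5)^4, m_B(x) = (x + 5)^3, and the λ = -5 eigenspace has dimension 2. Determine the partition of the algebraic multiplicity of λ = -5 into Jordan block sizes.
Block sizes for λ = -5: [3, 1]

Step 1 — from the characteristic polynomial, algebraic multiplicity of λ = -5 is 4. From dim ker(B − (-5)·I) = 2, there are exactly 2 Jordan blocks for λ = -5.
Step 2 — from the minimal polynomial, the factor (x + 5)^3 tells us the largest block for λ = -5 has size 3.
Step 3 — with total size 4, 2 blocks, and largest block 3, the block sizes (in nonincreasing order) are [3, 1].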